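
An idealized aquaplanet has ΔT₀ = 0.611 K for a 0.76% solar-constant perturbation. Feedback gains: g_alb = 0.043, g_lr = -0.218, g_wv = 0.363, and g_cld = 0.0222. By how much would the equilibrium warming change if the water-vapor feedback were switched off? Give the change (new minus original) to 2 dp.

-0.24 K

Original: g = 0.2102, ΔT = 0.611/(1−0.2102) = 0.7736 K.
Without water-vapor: g' = -0.1528, ΔT' = 0.611/(1+0.1528) = 0.5300 K.
Change = 0.5300 − 0.7736 = -0.24 K.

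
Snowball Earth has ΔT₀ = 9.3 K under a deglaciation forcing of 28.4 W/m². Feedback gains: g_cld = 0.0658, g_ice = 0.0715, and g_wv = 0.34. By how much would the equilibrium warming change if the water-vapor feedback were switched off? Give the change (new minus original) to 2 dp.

Original: g = 0.4773, ΔT = 9.3/(1−0.4773) = 17.7922 K.
Without water-vapor: g' = 0.1373, ΔT' = 9.3/(1−0.1373) = 10.7801 K.
Change = 10.7801 − 17.7922 = -7.01 K.

-7.01 K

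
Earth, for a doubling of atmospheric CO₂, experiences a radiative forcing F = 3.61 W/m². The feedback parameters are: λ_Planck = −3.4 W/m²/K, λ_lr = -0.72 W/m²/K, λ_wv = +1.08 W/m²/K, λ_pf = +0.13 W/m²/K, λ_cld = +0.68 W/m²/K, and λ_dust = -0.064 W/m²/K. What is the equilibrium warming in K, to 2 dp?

Net feedback parameter λ = (−3.4) + (-0.72) + (+1.08) + (+0.13) + (+0.68) + (-0.064) = -2.294 W/m²/K.
ΔT = −F/λ = −3.61/(-2.294) = 1.57 K.

1.57 K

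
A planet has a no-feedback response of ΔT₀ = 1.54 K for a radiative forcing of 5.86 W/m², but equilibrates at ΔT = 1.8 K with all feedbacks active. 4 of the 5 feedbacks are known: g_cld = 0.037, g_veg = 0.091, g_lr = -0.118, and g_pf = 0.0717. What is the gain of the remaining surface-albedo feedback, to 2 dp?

0.06

Amplification A = ΔT/ΔT₀ = 1.8/1.54 = 1.169.
Total gain g = 1 − 1/A = 1 − 1/1.169 = 0.1446.
Known gains sum to 0.037 + 0.091 − 0.118 + 0.0717 = 0.0817.
g_alb = 0.1446 − 0.0817 = 0.06.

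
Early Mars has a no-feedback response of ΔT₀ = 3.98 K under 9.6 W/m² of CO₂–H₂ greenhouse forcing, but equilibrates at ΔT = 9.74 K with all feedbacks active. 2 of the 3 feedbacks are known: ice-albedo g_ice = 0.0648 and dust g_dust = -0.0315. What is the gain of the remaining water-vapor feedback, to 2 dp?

0.56

Amplification A = ΔT/ΔT₀ = 9.74/3.98 = 2.447.
Total gain g = 1 − 1/A = 1 − 1/2.447 = 0.5913.
Known gains sum to 0.0648 − 0.0315 = 0.0333.
g_wv = 0.5913 − 0.0333 = 0.56.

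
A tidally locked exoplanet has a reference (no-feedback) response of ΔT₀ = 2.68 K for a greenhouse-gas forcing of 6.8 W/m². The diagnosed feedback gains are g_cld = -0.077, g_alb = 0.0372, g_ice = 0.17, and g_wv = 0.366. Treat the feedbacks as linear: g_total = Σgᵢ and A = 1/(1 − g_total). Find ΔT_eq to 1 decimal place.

5.3 K

Total gain g = -0.077 + 0.0372 + 0.17 + 0.366 = 0.4962.
Amplification A = 1/(1 − 0.4962) = 1.985.
ΔT = 2.68 × 1.985 = 5.3 K.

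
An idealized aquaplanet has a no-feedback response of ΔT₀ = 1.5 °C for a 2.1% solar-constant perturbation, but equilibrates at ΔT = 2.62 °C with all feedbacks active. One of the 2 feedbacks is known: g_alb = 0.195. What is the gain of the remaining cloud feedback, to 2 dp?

0.23

Amplification A = ΔT/ΔT₀ = 2.62/1.5 = 1.747.
Total gain g = 1 − 1/A = 1 − 1/1.747 = 0.4276.
The known gain is 0.195.
g_cld = 0.4276 − 0.195 = 0.23.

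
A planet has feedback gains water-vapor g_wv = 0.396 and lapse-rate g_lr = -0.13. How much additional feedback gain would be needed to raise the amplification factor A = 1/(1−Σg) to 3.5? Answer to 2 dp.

0.45

Current total gain = 0.266.
Target gain for A = 3.5: g* = 1 − 1/3.5 = 0.7143.
Additional gain needed = 0.7143 − 0.266 = 0.45.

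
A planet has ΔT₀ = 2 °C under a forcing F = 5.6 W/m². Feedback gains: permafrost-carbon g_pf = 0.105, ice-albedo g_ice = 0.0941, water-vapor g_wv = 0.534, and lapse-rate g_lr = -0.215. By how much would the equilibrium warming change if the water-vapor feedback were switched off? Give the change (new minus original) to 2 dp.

-2.18 °C

Original: g = 0.5181, ΔT = 2/(1−0.5181) = 4.1502 °C.
Without water-vapor: g' = -0.0159, ΔT' = 2/(1+0.0159) = 1.9687 °C.
Change = 1.9687 − 4.1502 = -2.18 °C.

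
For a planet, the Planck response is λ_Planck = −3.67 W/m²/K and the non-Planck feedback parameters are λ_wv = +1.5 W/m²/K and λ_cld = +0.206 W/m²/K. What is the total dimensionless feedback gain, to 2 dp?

0.46

Convert to gains: g_wv = 1.5/3.67 = 0.4087; g_cld = 0.206/3.67 = 0.05613.
Total gain g = 0.46483.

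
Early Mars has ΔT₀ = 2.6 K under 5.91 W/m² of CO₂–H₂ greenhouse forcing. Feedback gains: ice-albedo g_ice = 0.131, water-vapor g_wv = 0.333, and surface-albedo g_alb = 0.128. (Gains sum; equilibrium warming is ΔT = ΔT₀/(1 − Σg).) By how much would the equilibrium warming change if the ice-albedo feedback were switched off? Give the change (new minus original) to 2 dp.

Original: g = 0.592, ΔT = 2.6/(1−0.592) = 6.3725 K.
Without ice-albedo: g' = 0.461, ΔT' = 2.6/(1−0.461) = 4.8237 K.
Change = 4.8237 − 6.3725 = -1.55 K.

-1.55 K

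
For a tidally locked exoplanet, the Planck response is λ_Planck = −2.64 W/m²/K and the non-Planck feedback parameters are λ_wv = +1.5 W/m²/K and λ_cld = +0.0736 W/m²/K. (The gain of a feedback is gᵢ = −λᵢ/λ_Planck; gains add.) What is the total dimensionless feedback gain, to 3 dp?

Convert to gains: g_wv = 1.5/2.64 = 0.5682; g_cld = 0.0736/2.64 = 0.02788.
Total gain g = 0.59608.

0.596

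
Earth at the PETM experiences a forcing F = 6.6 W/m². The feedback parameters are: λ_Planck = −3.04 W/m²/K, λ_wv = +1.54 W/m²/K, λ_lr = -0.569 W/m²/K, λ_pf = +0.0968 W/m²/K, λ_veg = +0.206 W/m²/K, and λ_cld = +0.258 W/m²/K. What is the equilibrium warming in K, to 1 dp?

4.4 K

Net feedback parameter λ = (−3.04) + (+1.54) + (-0.569) + (+0.0968) + (+0.206) + (+0.258) = -1.5082 W/m²/K.
ΔT = −F/λ = −6.6/(-1.5082) = 4.4 K.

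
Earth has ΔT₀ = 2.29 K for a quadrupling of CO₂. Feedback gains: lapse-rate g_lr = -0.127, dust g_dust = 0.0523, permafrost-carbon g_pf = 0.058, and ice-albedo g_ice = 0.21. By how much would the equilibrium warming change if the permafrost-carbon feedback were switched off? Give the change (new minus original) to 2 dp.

Original: g = 0.1933, ΔT = 2.29/(1−0.1933) = 2.8387 K.
Without permafrost-carbon: g' = 0.1353, ΔT' = 2.29/(1−0.1353) = 2.6483 K.
Change = 2.6483 − 2.8387 = -0.19 K.

-0.19 K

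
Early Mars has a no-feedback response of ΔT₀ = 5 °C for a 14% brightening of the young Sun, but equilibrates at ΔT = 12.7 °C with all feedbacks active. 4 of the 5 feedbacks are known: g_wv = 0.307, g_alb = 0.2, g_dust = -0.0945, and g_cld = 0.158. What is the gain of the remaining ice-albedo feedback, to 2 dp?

0.04

Amplification A = ΔT/ΔT₀ = 12.7/5 = 2.54.
Total gain g = 1 − 1/A = 1 − 1/2.54 = 0.6063.
Known gains sum to 0.307 + 0.2 − 0.0945 + 0.158 = 0.5705.
g_ice = 0.6063 − 0.5705 = 0.04.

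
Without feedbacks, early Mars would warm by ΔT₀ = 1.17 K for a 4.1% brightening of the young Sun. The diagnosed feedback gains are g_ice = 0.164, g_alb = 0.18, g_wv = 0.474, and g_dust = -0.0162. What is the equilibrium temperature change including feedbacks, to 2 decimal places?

Total gain g = 0.164 + 0.18 + 0.474 − 0.0162 = 0.8018.
Amplification A = 1/(1 − 0.8018) = 5.045.
ΔT = 1.17 × 5.045 = 5.90 K.

5.90 K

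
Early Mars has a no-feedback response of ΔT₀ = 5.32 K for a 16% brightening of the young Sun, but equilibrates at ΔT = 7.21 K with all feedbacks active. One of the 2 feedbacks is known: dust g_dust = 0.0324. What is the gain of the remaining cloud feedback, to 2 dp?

Amplification A = ΔT/ΔT₀ = 7.21/5.32 = 1.355.
Total gain g = 1 − 1/A = 1 − 1/1.355 = 0.262.
The known gain is 0.0324.
g_cld = 0.262 − 0.0324 = 0.23.

0.23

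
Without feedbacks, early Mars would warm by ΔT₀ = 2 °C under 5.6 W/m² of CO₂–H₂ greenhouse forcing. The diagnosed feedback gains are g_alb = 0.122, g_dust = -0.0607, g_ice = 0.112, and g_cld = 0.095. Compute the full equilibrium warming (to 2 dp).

2.73 °C

Total gain g = 0.122 − 0.0607 + 0.112 + 0.095 = 0.2683.
Amplification A = 1/(1 − 0.2683) = 1.367.
ΔT = 2 × 1.367 = 2.73 °C.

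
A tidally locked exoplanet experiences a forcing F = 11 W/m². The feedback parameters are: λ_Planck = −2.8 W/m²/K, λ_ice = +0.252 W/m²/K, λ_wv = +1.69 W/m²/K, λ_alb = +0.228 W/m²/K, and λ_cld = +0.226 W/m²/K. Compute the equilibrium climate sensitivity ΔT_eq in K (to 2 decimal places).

Net feedback parameter λ = (−2.8) + (+0.252) + (+1.69) + (+0.228) + (+0.226) = -0.404 W/m²/K.
ΔT = −F/λ = −11/(-0.404) = 27.23 K.

27.23 K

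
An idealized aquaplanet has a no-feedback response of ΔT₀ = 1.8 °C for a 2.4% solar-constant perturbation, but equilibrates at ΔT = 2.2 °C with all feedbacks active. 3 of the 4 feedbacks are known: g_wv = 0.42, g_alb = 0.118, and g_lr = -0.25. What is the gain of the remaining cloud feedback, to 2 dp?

-0.11

Amplification A = ΔT/ΔT₀ = 2.2/1.8 = 1.222.
Total gain g = 1 − 1/A = 1 − 1/1.222 = 0.1817.
Known gains sum to 0.42 + 0.118 − 0.25 = 0.288.
g_cld = 0.1817 − 0.288 = -0.11.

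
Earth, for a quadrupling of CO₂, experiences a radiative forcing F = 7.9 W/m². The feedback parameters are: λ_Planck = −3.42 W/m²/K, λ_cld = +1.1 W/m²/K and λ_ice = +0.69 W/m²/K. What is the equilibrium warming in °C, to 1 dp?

4.8 °C

Net feedback parameter λ = (−3.42) + (+1.1) + (+0.69) = -1.63 W/m²/K.
ΔT = −F/λ = −7.9/(-1.63) = 4.8 °C.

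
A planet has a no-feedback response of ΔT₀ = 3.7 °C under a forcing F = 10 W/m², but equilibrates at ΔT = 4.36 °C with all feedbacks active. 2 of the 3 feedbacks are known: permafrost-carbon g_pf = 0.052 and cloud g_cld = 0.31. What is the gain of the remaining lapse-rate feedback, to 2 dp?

-0.21

Amplification A = ΔT/ΔT₀ = 4.36/3.7 = 1.178.
Total gain g = 1 − 1/A = 1 − 1/1.178 = 0.1511.
Known gains sum to 0.052 + 0.31 = 0.362.
g_lr = 0.1511 − 0.362 = -0.21.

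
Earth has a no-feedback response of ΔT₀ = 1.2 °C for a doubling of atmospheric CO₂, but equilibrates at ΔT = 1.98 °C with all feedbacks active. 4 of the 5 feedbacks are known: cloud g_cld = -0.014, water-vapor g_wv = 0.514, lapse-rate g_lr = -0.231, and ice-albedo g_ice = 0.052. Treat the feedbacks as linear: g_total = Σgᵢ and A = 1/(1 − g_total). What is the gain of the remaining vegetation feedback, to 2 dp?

0.07

Amplification A = ΔT/ΔT₀ = 1.98/1.2 = 1.65.
Total gain g = 1 − 1/A = 1 − 1/1.65 = 0.3939.
Known gains sum to -0.014 + 0.514 − 0.231 + 0.052 = 0.321.
g_veg = 0.3939 − 0.321 = 0.07.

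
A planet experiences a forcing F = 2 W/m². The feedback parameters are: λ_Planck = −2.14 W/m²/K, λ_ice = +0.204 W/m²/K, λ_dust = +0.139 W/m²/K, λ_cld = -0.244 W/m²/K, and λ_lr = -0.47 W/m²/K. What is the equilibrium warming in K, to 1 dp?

0.8 K

Net feedback parameter λ = (−2.14) + (+0.204) + (+0.139) + (-0.244) + (-0.47) = -2.511 W/m²/K.
ΔT = −F/λ = −2/(-2.511) = 0.8 K.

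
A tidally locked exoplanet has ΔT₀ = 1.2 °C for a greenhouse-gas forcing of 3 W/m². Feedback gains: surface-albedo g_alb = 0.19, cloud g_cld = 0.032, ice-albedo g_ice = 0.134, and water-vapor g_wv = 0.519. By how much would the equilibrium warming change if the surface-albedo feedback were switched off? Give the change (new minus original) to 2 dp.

-5.79 °C

Original: g = 0.875, ΔT = 1.2/(1−0.875) = 9.6000 °C.
Without surface-albedo: g' = 0.685, ΔT' = 1.2/(1−0.685) = 3.8095 °C.
Change = 3.8095 − 9.6000 = -5.79 °C.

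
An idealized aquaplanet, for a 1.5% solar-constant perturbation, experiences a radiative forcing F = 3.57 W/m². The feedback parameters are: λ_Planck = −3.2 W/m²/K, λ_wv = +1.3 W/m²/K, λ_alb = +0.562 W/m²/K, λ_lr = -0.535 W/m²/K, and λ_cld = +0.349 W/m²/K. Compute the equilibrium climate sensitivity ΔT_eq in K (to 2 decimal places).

2.34 K

Net feedback parameter λ = (−3.2) + (+1.3) + (+0.562) + (-0.535) + (+0.349) = -1.524 W/m²/K.
ΔT = −F/λ = −3.57/(-1.524) = 2.34 K.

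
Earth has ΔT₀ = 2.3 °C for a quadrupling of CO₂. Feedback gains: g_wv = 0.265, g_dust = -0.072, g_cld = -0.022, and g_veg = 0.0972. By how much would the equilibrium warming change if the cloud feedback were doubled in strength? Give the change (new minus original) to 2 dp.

-0.09 °C

Original: g = 0.2682, ΔT = 2.3/(1−0.2682) = 3.1429 °C.
With doubled cloud: g' = 0.2462, ΔT' = 2.3/(1−0.2462) = 3.0512 °C.
Change = 3.0512 − 3.1429 = -0.09 °C.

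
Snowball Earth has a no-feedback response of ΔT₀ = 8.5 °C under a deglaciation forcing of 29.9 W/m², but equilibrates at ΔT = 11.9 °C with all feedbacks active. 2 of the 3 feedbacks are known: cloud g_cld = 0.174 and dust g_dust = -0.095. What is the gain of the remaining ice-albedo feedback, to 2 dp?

0.21

Amplification A = ΔT/ΔT₀ = 11.9/8.5 = 1.4.
Total gain g = 1 − 1/A = 1 − 1/1.4 = 0.2857.
Known gains sum to 0.174 − 0.095 = 0.079.
g_ice = 0.2857 − 0.079 = 0.21.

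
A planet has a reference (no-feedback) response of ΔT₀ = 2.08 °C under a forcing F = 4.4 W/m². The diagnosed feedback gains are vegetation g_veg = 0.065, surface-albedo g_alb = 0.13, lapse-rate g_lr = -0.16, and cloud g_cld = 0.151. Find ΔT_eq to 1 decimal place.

Total gain g = 0.065 + 0.13 − 0.16 + 0.151 = 0.186.
Amplification A = 1/(1 − 0.186) = 1.229.
ΔT = 2.08 × 1.229 = 2.6 °C.

2.6 °C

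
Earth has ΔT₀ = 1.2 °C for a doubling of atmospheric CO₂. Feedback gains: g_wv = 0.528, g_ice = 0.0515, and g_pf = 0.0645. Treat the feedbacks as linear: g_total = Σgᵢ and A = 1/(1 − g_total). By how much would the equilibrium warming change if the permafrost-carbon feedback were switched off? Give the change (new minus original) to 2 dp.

Original: g = 0.644, ΔT = 1.2/(1−0.644) = 3.3708 °C.
Without permafrost-carbon: g' = 0.5795, ΔT' = 1.2/(1−0.5795) = 2.8537 °C.
Change = 2.8537 − 3.3708 = -0.52 °C.

-0.52 °C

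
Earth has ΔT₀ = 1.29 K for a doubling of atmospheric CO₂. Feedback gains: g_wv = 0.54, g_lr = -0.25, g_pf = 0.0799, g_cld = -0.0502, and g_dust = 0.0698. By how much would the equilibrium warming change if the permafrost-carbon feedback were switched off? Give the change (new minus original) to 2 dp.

Original: g = 0.3895, ΔT = 1.29/(1−0.3895) = 2.1130 K.
Without permafrost-carbon: g' = 0.3096, ΔT' = 1.29/(1−0.3096) = 1.8685 K.
Change = 1.8685 − 2.1130 = -0.24 K.

-0.24 K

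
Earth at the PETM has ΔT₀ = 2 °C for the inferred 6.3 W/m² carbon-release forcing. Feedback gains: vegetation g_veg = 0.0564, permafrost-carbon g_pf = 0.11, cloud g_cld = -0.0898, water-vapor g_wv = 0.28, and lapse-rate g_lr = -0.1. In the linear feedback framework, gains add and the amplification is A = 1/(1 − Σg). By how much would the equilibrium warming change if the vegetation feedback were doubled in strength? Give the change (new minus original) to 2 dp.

0.22 °C

Original: g = 0.2566, ΔT = 2/(1−0.2566) = 2.6903 °C.
With doubled vegetation: g' = 0.313, ΔT' = 2/(1−0.313) = 2.9112 °C.
Change = 2.9112 − 2.6903 = 0.22 °C.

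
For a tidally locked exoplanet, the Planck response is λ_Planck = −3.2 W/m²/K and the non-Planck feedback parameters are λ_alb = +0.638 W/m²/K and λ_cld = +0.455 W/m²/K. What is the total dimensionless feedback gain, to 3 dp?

0.342

Convert to gains: g_alb = 0.638/3.2 = 0.1994; g_cld = 0.455/3.2 = 0.1422.
Total gain g = 0.3416.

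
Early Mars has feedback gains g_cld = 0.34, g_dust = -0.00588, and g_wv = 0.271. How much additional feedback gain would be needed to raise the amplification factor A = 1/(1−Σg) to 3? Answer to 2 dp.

0.06

Current total gain = 0.60512.
Target gain for A = 3: g* = 1 − 1/3 = 0.6667.
Additional gain needed = 0.6667 − 0.60512 = 0.06.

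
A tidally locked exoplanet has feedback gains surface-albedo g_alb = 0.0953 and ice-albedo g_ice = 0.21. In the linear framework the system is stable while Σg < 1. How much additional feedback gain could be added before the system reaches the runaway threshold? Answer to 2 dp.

0.69

Current total gain = 0.0953 + 0.21 = 0.3053.
Margin to runaway = 1 − 0.3053 = 0.69.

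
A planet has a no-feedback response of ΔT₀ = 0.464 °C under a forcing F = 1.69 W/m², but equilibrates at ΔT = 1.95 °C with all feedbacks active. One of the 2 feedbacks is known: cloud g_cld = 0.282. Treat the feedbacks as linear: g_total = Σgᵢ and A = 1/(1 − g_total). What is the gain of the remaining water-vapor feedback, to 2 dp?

Amplification A = ΔT/ΔT₀ = 1.95/0.464 = 4.203.
Total gain g = 1 − 1/A = 1 − 1/4.203 = 0.7621.
The known gain is 0.282.
g_wv = 0.7621 − 0.282 = 0.48.

0.48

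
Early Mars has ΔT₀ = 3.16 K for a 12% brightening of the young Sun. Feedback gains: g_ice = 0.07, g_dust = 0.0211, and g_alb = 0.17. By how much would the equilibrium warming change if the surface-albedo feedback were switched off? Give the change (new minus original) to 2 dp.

Original: g = 0.2611, ΔT = 3.16/(1−0.2611) = 4.2766 K.
Without surface-albedo: g' = 0.0911, ΔT' = 3.16/(1−0.0911) = 3.4767 K.
Change = 3.4767 − 4.2766 = -0.80 K.

-0.80 K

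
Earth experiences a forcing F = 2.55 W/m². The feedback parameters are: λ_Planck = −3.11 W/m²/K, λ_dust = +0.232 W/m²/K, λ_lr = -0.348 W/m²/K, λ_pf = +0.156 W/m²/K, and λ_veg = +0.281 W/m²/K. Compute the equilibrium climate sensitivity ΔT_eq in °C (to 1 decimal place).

0.9 °C

Net feedback parameter λ = (−3.11) + (+0.232) + (-0.348) + (+0.156) + (+0.281) = -2.789 W/m²/K.
ΔT = −F/λ = −2.55/(-2.789) = 0.9 °C.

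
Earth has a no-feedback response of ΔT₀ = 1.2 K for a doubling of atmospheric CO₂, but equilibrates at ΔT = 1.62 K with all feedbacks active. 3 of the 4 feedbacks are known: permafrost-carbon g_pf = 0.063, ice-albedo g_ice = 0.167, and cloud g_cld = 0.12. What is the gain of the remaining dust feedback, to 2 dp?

-0.09

Amplification A = ΔT/ΔT₀ = 1.62/1.2 = 1.35.
Total gain g = 1 − 1/A = 1 − 1/1.35 = 0.2593.
Known gains sum to 0.063 + 0.167 + 0.12 = 0.35.
g_dust = 0.2593 − 0.35 = -0.09.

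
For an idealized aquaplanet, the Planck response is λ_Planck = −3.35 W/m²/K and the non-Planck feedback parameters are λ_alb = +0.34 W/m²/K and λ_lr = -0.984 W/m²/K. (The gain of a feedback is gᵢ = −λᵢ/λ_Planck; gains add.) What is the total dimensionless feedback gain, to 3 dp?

Convert to gains: g_alb = 0.34/3.35 = 0.1015; g_lr = -0.984/3.35 = -0.2937.
Total gain g = -0.1922.

-0.192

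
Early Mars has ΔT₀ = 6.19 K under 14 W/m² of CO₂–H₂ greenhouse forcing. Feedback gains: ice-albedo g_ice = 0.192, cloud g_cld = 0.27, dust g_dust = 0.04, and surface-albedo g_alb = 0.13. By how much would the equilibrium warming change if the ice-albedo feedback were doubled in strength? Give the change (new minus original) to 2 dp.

18.35 K

Original: g = 0.632, ΔT = 6.19/(1−0.632) = 16.8207 K.
With doubled ice-albedo: g' = 0.824, ΔT' = 6.19/(1−0.824) = 35.1705 K.
Change = 35.1705 − 16.8207 = 18.35 K.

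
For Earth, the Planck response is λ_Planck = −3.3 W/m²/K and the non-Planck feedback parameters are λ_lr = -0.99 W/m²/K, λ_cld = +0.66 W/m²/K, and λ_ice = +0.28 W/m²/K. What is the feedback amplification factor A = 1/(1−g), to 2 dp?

Convert to gains: g_lr = -0.99/3.3 = -0.3; g_cld = 0.66/3.3 = 0.2; g_ice = 0.28/3.3 = 0.08485.
Total gain g = -0.01515.
A = 1/(1 + 0.01515) = 0.99.

0.99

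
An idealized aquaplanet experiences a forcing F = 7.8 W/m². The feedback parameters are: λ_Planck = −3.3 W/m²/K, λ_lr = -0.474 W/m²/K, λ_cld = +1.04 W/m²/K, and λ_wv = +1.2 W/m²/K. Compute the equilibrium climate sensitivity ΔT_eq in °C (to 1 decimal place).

5.1 °C

Net feedback parameter λ = (−3.3) + (-0.474) + (+1.04) + (+1.2) = -1.534 W/m²/K.
ΔT = −F/λ = −7.8/(-1.534) = 5.1 °C.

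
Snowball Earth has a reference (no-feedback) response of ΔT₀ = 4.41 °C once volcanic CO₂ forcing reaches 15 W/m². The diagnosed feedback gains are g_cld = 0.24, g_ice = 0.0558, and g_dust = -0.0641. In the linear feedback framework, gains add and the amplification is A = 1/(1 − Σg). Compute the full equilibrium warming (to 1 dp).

Total gain g = 0.24 + 0.0558 − 0.0641 = 0.2317.
Amplification A = 1/(1 − 0.2317) = 1.302.
ΔT = 4.41 × 1.302 = 5.7 °C.

5.7 °C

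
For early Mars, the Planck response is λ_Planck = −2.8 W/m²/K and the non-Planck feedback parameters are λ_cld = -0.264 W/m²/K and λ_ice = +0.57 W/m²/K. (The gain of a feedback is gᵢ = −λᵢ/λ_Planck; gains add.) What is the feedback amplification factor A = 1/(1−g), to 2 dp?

1.12

Convert to gains: g_cld = -0.264/2.8 = -0.09429; g_ice = 0.57/2.8 = 0.2036.
Total gain g = 0.10931.
A = 1/(1 − 0.10931) = 1.12.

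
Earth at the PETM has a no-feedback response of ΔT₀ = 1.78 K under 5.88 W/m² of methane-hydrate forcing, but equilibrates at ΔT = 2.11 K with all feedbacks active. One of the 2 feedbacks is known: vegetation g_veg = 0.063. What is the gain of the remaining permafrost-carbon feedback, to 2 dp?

Amplification A = ΔT/ΔT₀ = 2.11/1.78 = 1.185.
Total gain g = 1 − 1/A = 1 − 1/1.185 = 0.1561.
The known gain is 0.063.
g_pf = 0.1561 − 0.063 = 0.09.

0.09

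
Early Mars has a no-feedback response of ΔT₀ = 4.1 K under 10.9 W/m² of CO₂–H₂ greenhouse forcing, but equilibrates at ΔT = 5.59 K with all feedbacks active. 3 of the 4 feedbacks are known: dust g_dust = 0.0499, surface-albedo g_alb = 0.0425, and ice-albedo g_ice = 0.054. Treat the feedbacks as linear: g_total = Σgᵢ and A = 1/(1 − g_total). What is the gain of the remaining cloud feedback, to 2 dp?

Amplification A = ΔT/ΔT₀ = 5.59/4.1 = 1.363.
Total gain g = 1 − 1/A = 1 − 1/1.363 = 0.2663.
Known gains sum to 0.0499 + 0.0425 + 0.054 = 0.1464.
g_cld = 0.2663 − 0.1464 = 0.12.

0.12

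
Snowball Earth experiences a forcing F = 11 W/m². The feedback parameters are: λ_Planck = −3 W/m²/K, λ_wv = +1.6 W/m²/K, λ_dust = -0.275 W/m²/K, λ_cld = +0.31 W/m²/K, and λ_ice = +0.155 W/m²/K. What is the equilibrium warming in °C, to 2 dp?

9.09 °C

Net feedback parameter λ = (−3) + (+1.6) + (-0.275) + (+0.31) + (+0.155) = -1.21 W/m²/K.
ΔT = −F/λ = −11/(-1.21) = 9.09 °C.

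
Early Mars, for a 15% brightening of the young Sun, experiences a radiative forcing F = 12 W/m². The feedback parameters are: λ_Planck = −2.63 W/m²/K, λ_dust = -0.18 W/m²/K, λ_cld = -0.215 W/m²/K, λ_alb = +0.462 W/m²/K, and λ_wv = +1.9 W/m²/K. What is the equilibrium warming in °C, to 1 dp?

Net feedback parameter λ = (−2.63) + (-0.18) + (-0.215) + (+0.462) + (+1.9) = -0.663 W/m²/K.
ΔT = −F/λ = −12/(-0.663) = 18.1 °C.

18.1 °C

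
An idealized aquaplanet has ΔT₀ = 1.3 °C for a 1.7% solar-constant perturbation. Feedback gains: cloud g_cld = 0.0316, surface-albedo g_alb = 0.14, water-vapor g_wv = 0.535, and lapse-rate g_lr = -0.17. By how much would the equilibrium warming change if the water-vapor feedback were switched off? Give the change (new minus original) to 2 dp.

Original: g = 0.5366, ΔT = 1.3/(1−0.5366) = 2.8054 °C.
Without water-vapor: g' = 0.0016, ΔT' = 1.3/(1−0.0016) = 1.3021 °C.
Change = 1.3021 − 2.8054 = -1.50 °C.

-1.50 °C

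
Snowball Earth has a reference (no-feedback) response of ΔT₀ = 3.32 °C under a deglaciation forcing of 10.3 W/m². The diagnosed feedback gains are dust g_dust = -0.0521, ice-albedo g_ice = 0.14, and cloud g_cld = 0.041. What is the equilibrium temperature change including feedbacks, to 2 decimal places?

Total gain g = -0.0521 + 0.14 + 0.041 = 0.1289.
Amplification A = 1/(1 − 0.1289) = 1.148.
ΔT = 3.32 × 1.148 = 3.81 °C.

3.81 °C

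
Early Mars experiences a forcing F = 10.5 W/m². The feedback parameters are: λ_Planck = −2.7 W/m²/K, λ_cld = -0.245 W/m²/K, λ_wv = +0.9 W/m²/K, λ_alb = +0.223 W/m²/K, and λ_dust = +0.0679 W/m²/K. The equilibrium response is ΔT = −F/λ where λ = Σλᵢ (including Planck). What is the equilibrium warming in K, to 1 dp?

6.0 K

Net feedback parameter λ = (−2.7) + (-0.245) + (+0.9) + (+0.223) + (+0.0679) = -1.7541 W/m²/K.
ΔT = −F/λ = −10.5/(-1.7541) = 6.0 K.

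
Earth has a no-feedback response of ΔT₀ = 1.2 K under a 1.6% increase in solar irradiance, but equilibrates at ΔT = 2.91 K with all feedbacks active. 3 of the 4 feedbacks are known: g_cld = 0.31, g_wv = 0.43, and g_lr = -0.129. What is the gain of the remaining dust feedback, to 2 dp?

Amplification A = ΔT/ΔT₀ = 2.91/1.2 = 2.425.
Total gain g = 1 − 1/A = 1 − 1/2.425 = 0.5876.
Known gains sum to 0.31 + 0.43 − 0.129 = 0.611.
g_dust = 0.5876 − 0.611 = -0.02.

-0.02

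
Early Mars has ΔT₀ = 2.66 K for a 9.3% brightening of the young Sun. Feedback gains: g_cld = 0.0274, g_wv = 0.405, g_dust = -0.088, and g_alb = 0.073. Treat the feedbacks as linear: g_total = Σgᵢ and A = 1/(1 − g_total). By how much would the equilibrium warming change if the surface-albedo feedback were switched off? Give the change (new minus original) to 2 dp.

-0.51 K

Original: g = 0.4174, ΔT = 2.66/(1−0.4174) = 4.5657 K.
Without surface-albedo: g' = 0.3444, ΔT' = 2.66/(1−0.3444) = 4.0574 K.
Change = 4.0574 − 4.5657 = -0.51 K.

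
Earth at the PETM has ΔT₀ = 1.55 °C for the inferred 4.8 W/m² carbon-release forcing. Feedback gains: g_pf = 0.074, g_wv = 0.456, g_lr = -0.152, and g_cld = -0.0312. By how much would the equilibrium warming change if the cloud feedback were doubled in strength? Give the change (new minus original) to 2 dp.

-0.11 °C

Original: g = 0.3468, ΔT = 1.55/(1−0.3468) = 2.3729 °C.
With doubled cloud: g' = 0.3156, ΔT' = 1.55/(1−0.3156) = 2.2648 °C.
Change = 2.2648 − 2.3729 = -0.11 °C.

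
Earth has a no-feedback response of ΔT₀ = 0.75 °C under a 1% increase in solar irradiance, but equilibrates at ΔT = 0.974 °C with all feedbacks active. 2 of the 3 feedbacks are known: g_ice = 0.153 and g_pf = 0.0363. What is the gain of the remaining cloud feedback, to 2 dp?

Amplification A = ΔT/ΔT₀ = 0.974/0.75 = 1.299.
Total gain g = 1 − 1/A = 1 − 1/1.299 = 0.2302.
Known gains sum to 0.153 + 0.0363 = 0.1893.
g_cld = 0.2302 − 0.1893 = 0.04.

0.04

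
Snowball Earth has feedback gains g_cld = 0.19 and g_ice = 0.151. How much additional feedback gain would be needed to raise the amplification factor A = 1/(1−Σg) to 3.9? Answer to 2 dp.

0.40

Current total gain = 0.341.
Target gain for A = 3.9: g* = 1 − 1/3.9 = 0.7436.
Additional gain needed = 0.7436 − 0.341 = 0.40.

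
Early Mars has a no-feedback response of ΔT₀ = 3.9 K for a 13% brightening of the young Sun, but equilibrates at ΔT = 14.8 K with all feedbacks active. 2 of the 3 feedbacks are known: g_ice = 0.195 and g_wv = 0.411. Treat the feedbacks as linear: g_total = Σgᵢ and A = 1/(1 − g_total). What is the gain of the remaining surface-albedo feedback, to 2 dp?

0.13

Amplification A = ΔT/ΔT₀ = 14.8/3.9 = 3.795.
Total gain g = 1 − 1/A = 1 − 1/3.795 = 0.7365.
Known gains sum to 0.195 + 0.411 = 0.606.
g_alb = 0.7365 − 0.606 = 0.13.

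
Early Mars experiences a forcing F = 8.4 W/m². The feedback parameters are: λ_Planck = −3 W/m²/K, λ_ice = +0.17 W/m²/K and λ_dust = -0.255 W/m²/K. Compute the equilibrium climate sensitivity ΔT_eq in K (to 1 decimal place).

Net feedback parameter λ = (−3) + (+0.17) + (-0.255) = -3.085 W/m²/K.
ΔT = −F/λ = −8.4/(-3.085) = 2.7 K.

2.7 K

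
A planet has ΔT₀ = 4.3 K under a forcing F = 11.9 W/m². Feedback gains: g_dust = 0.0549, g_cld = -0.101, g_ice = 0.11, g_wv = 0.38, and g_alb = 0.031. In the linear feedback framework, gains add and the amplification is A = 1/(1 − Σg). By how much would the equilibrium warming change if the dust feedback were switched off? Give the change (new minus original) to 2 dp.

Original: g = 0.4749, ΔT = 4.3/(1−0.4749) = 8.1889 K.
Without dust: g' = 0.42, ΔT' = 4.3/(1−0.42) = 7.4138 K.
Change = 7.4138 − 8.1889 = -0.78 K.

-0.78 K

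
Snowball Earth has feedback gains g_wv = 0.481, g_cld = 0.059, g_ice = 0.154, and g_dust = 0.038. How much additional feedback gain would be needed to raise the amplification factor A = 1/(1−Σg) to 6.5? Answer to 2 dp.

Current total gain = 0.732.
Target gain for A = 6.5: g* = 1 − 1/6.5 = 0.8462.
Additional gain needed = 0.8462 − 0.732 = 0.11.

0.11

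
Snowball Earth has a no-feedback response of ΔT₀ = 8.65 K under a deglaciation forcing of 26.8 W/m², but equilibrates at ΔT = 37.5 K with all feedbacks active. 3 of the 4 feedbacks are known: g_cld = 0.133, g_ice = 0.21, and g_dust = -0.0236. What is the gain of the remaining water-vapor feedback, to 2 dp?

0.45

Amplification A = ΔT/ΔT₀ = 37.5/8.65 = 4.335.
Total gain g = 1 − 1/A = 1 − 1/4.335 = 0.7693.
Known gains sum to 0.133 + 0.21 − 0.0236 = 0.3194.
g_wv = 0.7693 − 0.3194 = 0.45.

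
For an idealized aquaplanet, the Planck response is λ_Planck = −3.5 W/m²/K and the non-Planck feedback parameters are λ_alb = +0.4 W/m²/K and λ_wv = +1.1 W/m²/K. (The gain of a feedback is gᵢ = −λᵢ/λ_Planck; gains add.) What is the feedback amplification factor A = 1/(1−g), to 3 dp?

1.750

Convert to gains: g_alb = 0.4/3.5 = 0.1143; g_wv = 1.1/3.5 = 0.3143.
Total gain g = 0.4286.
A = 1/(1 − 0.4286) = 1.750.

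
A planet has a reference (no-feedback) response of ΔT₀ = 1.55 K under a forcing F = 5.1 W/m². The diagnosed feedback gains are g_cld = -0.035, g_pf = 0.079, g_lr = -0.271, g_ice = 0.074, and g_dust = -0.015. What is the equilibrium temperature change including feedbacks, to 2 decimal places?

Total gain g = -0.035 + 0.079 − 0.271 + 0.074 − 0.015 = -0.168.
Amplification A = 1/(1 + 0.168) = 0.8562.
ΔT = 1.55 × 0.8562 = 1.33 K.

1.33 K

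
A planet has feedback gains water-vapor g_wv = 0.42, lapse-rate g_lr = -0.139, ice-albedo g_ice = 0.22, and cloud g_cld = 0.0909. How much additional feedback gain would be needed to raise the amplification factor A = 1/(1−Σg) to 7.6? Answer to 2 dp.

Current total gain = 0.5919.
Target gain for A = 7.6: g* = 1 − 1/7.6 = 0.8684.
Additional gain needed = 0.8684 − 0.5919 = 0.28.

0.28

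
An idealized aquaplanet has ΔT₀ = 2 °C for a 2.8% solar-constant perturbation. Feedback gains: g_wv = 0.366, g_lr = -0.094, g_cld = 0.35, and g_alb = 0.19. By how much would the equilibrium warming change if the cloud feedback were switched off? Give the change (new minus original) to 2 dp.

Original: g = 0.812, ΔT = 2/(1−0.812) = 10.6383 °C.
Without cloud: g' = 0.462, ΔT' = 2/(1−0.462) = 3.7175 °C.
Change = 3.7175 − 10.6383 = -6.92 °C.

-6.92 °C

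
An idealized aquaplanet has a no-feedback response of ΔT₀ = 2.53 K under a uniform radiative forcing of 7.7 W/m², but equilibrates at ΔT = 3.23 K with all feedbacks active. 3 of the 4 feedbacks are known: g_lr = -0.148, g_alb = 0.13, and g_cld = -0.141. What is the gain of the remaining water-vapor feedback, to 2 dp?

Amplification A = ΔT/ΔT₀ = 3.23/2.53 = 1.277.
Total gain g = 1 − 1/A = 1 − 1/1.277 = 0.2169.
Known gains sum to -0.148 + 0.13 − 0.141 = -0.159.
g_wv = 0.2169 + 0.159 = 0.38.

0.38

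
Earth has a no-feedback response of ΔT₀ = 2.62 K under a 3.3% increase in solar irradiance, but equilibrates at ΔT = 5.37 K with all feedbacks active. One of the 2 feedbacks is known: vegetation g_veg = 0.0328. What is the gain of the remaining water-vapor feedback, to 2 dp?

0.48

Amplification A = ΔT/ΔT₀ = 5.37/2.62 = 2.05.
Total gain g = 1 − 1/A = 1 − 1/2.05 = 0.5122.
The known gain is 0.0328.
g_wv = 0.5122 − 0.0328 = 0.48.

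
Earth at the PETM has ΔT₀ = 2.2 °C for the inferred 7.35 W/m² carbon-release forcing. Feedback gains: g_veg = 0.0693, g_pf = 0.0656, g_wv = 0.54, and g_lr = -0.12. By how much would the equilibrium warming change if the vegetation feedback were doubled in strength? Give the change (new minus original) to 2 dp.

Original: g = 0.5549, ΔT = 2.2/(1−0.5549) = 4.9427 °C.
With doubled vegetation: g' = 0.6242, ΔT' = 2.2/(1−0.6242) = 5.8542 °C.
Change = 5.8542 − 4.9427 = 0.91 °C.

0.91 °C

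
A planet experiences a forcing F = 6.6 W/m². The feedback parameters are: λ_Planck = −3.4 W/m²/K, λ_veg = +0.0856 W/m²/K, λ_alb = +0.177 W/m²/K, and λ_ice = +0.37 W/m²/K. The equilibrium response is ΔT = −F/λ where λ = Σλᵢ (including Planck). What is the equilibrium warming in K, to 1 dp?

Net feedback parameter λ = (−3.4) + (+0.0856) + (+0.177) + (+0.37) = -2.7674 W/m²/K.
ΔT = −F/λ = −6.6/(-2.7674) = 2.4 K.

2.4 K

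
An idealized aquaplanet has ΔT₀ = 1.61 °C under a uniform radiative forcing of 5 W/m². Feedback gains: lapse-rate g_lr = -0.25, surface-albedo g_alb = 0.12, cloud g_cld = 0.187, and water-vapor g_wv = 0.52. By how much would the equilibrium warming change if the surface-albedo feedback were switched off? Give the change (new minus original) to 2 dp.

Original: g = 0.577, ΔT = 1.61/(1−0.577) = 3.8061 °C.
Without surface-albedo: g' = 0.457, ΔT' = 1.61/(1−0.457) = 2.9650 °C.
Change = 2.9650 − 3.8061 = -0.84 °C.

-0.84 °C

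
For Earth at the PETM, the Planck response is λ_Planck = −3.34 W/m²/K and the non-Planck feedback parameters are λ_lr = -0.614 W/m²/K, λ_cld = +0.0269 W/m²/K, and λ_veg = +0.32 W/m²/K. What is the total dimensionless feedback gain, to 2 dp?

-0.08

Convert to gains: g_lr = -0.614/3.34 = -0.1838; g_cld = 0.0269/3.34 = 0.008054; g_veg = 0.32/3.34 = 0.09581.
Total gain g = -0.079936.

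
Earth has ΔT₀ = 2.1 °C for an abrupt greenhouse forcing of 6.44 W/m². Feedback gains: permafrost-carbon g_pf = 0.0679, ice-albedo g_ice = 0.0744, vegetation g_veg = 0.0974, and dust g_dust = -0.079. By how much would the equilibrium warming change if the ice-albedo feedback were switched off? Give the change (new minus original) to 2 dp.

-0.20 °C

Original: g = 0.1607, ΔT = 2.1/(1−0.1607) = 2.5021 °C.
Without ice-albedo: g' = 0.0863, ΔT' = 2.1/(1−0.0863) = 2.2983 °C.
Change = 2.2983 − 2.5021 = -0.20 °C.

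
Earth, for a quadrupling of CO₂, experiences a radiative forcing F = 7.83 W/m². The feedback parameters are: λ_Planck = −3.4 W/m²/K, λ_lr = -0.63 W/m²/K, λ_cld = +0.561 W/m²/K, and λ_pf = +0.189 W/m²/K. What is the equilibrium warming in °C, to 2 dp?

Net feedback parameter λ = (−3.4) + (-0.63) + (+0.561) + (+0.189) = -3.28 W/m²/K.
ΔT = −F/λ = −7.83/(-3.28) = 2.39 °C.

2.39 °C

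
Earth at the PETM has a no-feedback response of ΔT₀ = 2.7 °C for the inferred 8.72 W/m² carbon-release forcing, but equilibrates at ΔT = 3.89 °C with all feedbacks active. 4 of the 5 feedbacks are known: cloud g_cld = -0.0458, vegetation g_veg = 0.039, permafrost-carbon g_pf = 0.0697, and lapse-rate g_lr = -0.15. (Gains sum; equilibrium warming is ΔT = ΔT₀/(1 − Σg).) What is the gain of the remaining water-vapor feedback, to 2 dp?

0.39

Amplification A = ΔT/ΔT₀ = 3.89/2.7 = 1.441.
Total gain g = 1 − 1/A = 1 − 1/1.441 = 0.306.
Known gains sum to -0.0458 + 0.039 + 0.0697 − 0.15 = -0.0871.
g_wv = 0.306 + 0.0871 = 0.39.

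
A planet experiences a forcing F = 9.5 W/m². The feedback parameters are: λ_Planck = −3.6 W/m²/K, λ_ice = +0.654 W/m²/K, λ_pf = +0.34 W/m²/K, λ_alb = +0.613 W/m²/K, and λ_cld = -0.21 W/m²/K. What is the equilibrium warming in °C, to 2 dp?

4.31 °C

Net feedback parameter λ = (−3.6) + (+0.654) + (+0.34) + (+0.613) + (-0.21) = -2.203 W/m²/K.
ΔT = −F/λ = −9.5/(-2.203) = 4.31 °C.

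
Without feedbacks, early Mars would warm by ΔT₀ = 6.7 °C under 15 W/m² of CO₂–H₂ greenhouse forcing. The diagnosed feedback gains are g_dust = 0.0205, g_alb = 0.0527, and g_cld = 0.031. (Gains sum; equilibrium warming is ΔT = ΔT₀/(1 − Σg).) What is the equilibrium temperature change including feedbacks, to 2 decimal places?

7.48 °C

Total gain g = 0.0205 + 0.0527 + 0.031 = 0.1042.
Amplification A = 1/(1 − 0.1042) = 1.116.
ΔT = 6.7 × 1.116 = 7.48 °C.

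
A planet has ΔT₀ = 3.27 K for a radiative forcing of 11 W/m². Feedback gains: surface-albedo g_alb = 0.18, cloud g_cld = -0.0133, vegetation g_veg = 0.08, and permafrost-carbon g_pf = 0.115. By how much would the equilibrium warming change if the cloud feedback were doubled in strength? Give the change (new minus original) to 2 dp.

-0.10 K

Original: g = 0.3617, ΔT = 3.27/(1−0.3617) = 5.1230 K.
With doubled cloud: g' = 0.3484, ΔT' = 3.27/(1−0.3484) = 5.0184 K.
Change = 5.0184 − 5.1230 = -0.10 K.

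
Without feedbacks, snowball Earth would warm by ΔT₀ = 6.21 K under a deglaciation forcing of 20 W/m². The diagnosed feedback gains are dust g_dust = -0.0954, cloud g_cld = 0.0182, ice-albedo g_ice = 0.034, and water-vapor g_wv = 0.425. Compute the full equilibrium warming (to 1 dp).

10.0 K

Total gain g = -0.0954 + 0.0182 + 0.034 + 0.425 = 0.3818.
Amplification A = 1/(1 − 0.3818) = 1.618.
ΔT = 6.21 × 1.618 = 10.0 K.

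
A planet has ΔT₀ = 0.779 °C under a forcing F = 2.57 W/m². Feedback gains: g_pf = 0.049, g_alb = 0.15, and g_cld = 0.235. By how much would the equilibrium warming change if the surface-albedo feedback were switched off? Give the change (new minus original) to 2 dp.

Original: g = 0.434, ΔT = 0.779/(1−0.434) = 1.3763 °C.
Without surface-albedo: g' = 0.284, ΔT' = 0.779/(1−0.284) = 1.0880 °C.
Change = 1.0880 − 1.3763 = -0.29 °C.

-0.29 °C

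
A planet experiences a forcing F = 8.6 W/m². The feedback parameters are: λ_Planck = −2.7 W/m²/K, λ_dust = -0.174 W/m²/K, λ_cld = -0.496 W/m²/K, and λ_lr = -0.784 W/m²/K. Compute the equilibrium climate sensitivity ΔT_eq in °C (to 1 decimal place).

Net feedback parameter λ = (−2.7) + (-0.174) + (-0.496) + (-0.784) = -4.154 W/m²/K.
ΔT = −F/λ = −8.6/(-4.154) = 2.1 °C.

2.1 °C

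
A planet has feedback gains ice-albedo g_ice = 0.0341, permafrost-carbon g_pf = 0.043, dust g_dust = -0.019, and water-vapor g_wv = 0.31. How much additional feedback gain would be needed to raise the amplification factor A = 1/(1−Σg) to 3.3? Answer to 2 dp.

0.33

Current total gain = 0.3681.
Target gain for A = 3.3: g* = 1 − 1/3.3 = 0.697.
Additional gain needed = 0.697 − 0.3681 = 0.33.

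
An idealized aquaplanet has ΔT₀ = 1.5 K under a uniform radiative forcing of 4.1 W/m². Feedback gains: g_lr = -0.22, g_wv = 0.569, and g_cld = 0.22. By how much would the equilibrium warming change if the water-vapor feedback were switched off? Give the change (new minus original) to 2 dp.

Original: g = 0.569, ΔT = 1.5/(1−0.569) = 3.4803 K.
Without water-vapor: g' = 0, ΔT' = 1.5/(1−0) = 1.5000 K.
Change = 1.5000 − 3.4803 = -1.98 K.

-1.98 K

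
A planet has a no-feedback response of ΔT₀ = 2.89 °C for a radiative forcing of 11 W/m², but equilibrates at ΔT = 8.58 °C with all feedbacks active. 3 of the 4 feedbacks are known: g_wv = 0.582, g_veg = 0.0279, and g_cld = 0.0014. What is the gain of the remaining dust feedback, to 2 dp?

Amplification A = ΔT/ΔT₀ = 8.58/2.89 = 2.969.
Total gain g = 1 − 1/A = 1 − 1/2.969 = 0.6632.
Known gains sum to 0.582 + 0.0279 + 0.0014 = 0.6113.
g_dust = 0.6632 − 0.6113 = 0.05.

0.05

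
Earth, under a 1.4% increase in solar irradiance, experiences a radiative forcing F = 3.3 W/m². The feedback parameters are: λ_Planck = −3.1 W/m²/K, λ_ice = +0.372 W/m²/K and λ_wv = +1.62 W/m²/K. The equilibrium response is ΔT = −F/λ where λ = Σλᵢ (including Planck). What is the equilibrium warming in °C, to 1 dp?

Net feedback parameter λ = (−3.1) + (+0.372) + (+1.62) = -1.108 W/m²/K.
ΔT = −F/λ = −3.3/(-1.108) = 3.0 °C.

3.0 °C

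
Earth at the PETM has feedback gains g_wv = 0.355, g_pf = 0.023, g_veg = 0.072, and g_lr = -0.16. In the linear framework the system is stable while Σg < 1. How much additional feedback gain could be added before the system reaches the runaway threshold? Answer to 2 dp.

Current total gain = 0.355 + 0.023 + 0.072 − 0.16 = 0.29.
Margin to runaway = 1 − 0.29 = 0.71.

0.71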